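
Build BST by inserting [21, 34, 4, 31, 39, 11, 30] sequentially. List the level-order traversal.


Root = 21; build tree by BST insertion.
Level-Order traversal: [21, 4, 34, 11, 31, 39, 30]


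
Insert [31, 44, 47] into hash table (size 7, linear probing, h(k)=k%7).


Insertions: 31->slot 3; 44->slot 2; 47->slot 5
Table: [None, None, 44, 31, None, 47, None]


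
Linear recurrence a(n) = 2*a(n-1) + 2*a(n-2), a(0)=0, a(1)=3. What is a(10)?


Build bottom-up:
...a(8)=2688, a(9)=7344, a(10)=2*7344+2*2688=20064


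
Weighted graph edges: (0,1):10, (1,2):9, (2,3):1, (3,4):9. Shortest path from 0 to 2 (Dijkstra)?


Dijkstra from 0:
Distances: {0: 0, 1: 10, 2: 19, 3: 20, 4: 29}
Shortest distance to 2 = 19, path = [0, 1, 2]


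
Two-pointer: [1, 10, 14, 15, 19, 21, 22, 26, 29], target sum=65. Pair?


Two pointers: lo=0, hi=8
No pair sums to 65


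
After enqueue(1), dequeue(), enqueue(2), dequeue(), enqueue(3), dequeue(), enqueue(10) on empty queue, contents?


enqueue(1) -> [1]
dequeue() returns 1 -> []
enqueue(2) -> [2]
dequeue() returns 2 -> []
enqueue(3) -> [3]
dequeue() returns 3 -> []
enqueue(10) -> [10]
Final queue (front to back): [10]


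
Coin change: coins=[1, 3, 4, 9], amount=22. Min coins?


dp[0]=0; dp[i]=1+min(dp[i-c] for c in coins)
...dp[17]=3, dp[18]=2, dp[19]=3, dp[20]=4, dp[21]=3, dp[22]=3
Minimum coins for 22 = 3


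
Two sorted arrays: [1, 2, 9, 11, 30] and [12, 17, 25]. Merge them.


Compare heads, take smaller each step.
Merged: [1, 2, 9, 11, 12, 17, 25, 30]


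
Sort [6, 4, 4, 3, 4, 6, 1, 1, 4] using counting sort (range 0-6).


Count array: [0, 2, 0, 1, 4, 0, 2]
Reconstruct: [1, 1, 3, 4, 4, 4, 4, 6, 6]


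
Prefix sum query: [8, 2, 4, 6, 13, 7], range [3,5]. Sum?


Prefix sums: [0, 8, 10, 14, 20, 33, 40]
Sum[3..5] = prefix[6] - prefix[3] = 40 - 14 = 26


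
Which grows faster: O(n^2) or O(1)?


constant grows slower than quadratic
O(1) is asymptotically smaller; O(n^2) grows faster


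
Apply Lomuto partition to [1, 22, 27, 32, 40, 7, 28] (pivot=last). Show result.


Elements <= 28 go left of pivot.
Result: [1, 22, 27, 7, 28, 32, 40], pivot at index 4


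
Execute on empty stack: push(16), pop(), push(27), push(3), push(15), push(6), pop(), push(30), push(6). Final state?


push(16) -> [16]
pop() returns 16 -> []
push(27) -> [27]
push(3) -> [27, 3]
push(15) -> [27, 3, 15]
push(6) -> [27, 3, 15, 6]
pop() returns 6 -> [27, 3, 15]
push(30) -> [27, 3, 15, 30]
push(6) -> [27, 3, 15, 30, 6]
Final stack (bottom to top): [27, 3, 15, 30, 6]


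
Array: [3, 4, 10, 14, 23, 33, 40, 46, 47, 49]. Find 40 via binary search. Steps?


Search for 40:
[0,9] mid=4 arr[4]=23
[5,9] mid=7 arr[7]=46
[5,6] mid=5 arr[5]=33
[6,6] mid=6 arr[6]=40
Total: 4 comparisons


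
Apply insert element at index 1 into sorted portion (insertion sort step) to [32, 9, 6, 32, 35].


After one pass: [9, 32, 6, 32, 35]


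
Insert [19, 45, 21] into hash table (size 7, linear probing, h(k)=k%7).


Insertions: 19->slot 5; 45->slot 3; 21->slot 0
Table: [21, None, None, 45, None, 19, None]


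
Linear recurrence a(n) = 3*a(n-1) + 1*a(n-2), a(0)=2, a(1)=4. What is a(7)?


Build bottom-up:
...a(5)=502, a(6)=1658, a(7)=3*1658+1*502=5476


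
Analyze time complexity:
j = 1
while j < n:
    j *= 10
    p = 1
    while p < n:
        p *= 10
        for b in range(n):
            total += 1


Per nesting level: O(log n) * O(log n) * O(n) = O(n (log n)^2)
Complexity: O(n (log n)^2)


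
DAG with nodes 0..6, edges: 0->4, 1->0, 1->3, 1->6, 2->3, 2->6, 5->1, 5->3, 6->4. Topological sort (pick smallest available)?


Kahn's algorithm, process smallest node first
Order: [2, 5, 1, 0, 3, 6, 4]


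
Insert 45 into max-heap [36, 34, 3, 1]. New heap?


Append 45: [36, 34, 3, 1, 45]
Bubble up: swap idx 4(45) with idx 1(34); swap idx 1(45) with idx 0(36)
Result: [45, 36, 3, 1, 34]


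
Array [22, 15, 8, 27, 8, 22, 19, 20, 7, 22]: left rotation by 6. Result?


Left rotate by 6: [19, 20, 7, 22, 22, 15, 8, 27, 8, 22]


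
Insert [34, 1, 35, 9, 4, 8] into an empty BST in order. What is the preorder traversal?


Root = 34; build tree by BST insertion.
Preorder traversal: [34, 1, 9, 4, 8, 35]


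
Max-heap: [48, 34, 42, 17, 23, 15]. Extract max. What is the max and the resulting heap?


Max = 48
Replace root with last, heapify down
Resulting heap: [42, 34, 15, 17, 23]


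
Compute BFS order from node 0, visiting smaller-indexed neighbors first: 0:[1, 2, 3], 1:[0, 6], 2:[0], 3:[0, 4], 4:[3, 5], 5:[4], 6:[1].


BFS queue: start with [0]
Visit order: [0, 1, 2, 3, 6, 4, 5]


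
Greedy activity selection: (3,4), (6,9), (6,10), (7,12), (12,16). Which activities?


Greedy: pick earliest-ending, then skip overlaps.
Selected (3 activities): [(3, 4), (6, 9), (12, 16)]


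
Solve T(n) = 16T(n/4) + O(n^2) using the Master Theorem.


a=16, b=4, c=2. log_4(16)=2 = c=2. Case 2: O(n^c log n) = O(n^2 log n)
Complexity: O(n^2 log n)


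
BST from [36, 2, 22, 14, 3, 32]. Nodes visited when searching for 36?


BST root = 36
Search for 36: compare at each node
Path: [36]


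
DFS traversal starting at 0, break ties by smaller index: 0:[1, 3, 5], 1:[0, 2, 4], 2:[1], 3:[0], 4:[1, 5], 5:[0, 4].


DFS stack-based: start with [0]
Visit order: [0, 1, 2, 4, 5, 3]


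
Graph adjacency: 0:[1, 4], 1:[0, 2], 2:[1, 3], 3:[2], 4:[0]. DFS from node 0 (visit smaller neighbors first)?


DFS stack-based: start with [0]
Visit order: [0, 1, 2, 3, 4]


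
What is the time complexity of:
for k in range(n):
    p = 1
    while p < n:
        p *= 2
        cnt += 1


Per nesting level: O(n) * O(log n) = O(n log n)
Complexity: O(n log n)


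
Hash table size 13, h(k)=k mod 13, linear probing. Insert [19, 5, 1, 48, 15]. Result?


Insertions: 19->slot 6; 5->slot 5; 1->slot 1; 48->slot 9; 15->slot 2
Table: [None, 1, 15, None, None, 5, 19, None, None, 48, None, None, None]


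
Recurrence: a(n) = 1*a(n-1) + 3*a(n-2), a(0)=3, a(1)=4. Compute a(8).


Build bottom-up:
...a(6)=331, a(7)=748, a(8)=1*748+3*331=1741


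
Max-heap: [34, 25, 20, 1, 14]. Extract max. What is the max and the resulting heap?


Max = 34
Replace root with last, heapify down
Resulting heap: [25, 14, 20, 1]


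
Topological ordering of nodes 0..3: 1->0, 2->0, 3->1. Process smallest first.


Kahn's algorithm, process smallest node first
Order: [2, 3, 1, 0]


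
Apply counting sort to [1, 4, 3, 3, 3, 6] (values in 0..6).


Count array: [0, 1, 0, 3, 1, 0, 1]
Reconstruct: [1, 3, 3, 3, 4, 6]


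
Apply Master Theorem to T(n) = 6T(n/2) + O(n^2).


a=6, b=2, c=2. log_2(6)=2.585 > c=2. Case 1: O(n^log_b(a)) = O(n^2.585)
Complexity: O(n^2.585)


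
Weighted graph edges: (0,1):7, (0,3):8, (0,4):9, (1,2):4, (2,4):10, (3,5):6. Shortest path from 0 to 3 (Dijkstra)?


Dijkstra from 0:
Distances: {0: 0, 1: 7, 2: 11, 3: 8, 4: 9, 5: 14}
Shortest distance to 3 = 8, path = [0, 3]


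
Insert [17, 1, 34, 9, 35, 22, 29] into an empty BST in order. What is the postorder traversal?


Root = 17; build tree by BST insertion.
Postorder traversal: [9, 1, 29, 22, 35, 34, 17]


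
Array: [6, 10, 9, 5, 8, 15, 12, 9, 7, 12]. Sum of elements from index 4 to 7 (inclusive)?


Prefix sums: [0, 6, 16, 25, 30, 38, 53, 65, 74, 81, 93]
Sum[4..7] = prefix[8] - prefix[4] = 74 - 30 = 44


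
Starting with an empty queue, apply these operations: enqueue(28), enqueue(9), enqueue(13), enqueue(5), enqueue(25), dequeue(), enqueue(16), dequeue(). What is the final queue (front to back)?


enqueue(28) -> [28]
enqueue(9) -> [28, 9]
enqueue(13) -> [28, 9, 13]
enqueue(5) -> [28, 9, 13, 5]
enqueue(25) -> [28, 9, 13, 5, 25]
dequeue() returns 28 -> [9, 13, 5, 25]
enqueue(16) -> [9, 13, 5, 25, 16]
dequeue() returns 9 -> [13, 5, 25, 16]
Final queue (front to back): [13, 5, 25, 16]


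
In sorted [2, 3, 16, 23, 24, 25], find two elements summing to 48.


Two pointers: lo=0, hi=5
Found pair: (23, 25) summing to 48


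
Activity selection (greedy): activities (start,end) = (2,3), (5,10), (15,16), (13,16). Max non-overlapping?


Greedy: pick earliest-ending, then skip overlaps.
Selected (3 activities): [(2, 3), (5, 10), (15, 16)]


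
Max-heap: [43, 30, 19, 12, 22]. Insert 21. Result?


Append 21: [43, 30, 19, 12, 22, 21]
Bubble up: swap idx 5(21) with idx 2(19)
Result: [43, 30, 21, 12, 22, 19]


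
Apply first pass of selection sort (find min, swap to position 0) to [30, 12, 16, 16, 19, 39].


After one pass: [12, 30, 16, 16, 19, 39]


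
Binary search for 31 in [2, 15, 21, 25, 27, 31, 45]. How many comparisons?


Search for 31:
[0,6] mid=3 arr[3]=25
[4,6] mid=5 arr[5]=31
Total: 2 comparisons


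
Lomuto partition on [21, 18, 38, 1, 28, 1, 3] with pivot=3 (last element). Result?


Elements <= 3 go left of pivot.
Result: [1, 1, 3, 21, 28, 18, 38], pivot at index 2


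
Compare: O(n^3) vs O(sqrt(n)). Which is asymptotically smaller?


sublinear grows slower than cubic
O(sqrt(n)) is asymptotically smaller; O(n^3) grows faster


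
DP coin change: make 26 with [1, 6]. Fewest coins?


dp[0]=0; dp[i]=1+min(dp[i-c] for c in coins)
...dp[21]=6, dp[22]=7, dp[23]=8, dp[24]=4, dp[25]=5, dp[26]=6
Minimum coins for 26 = 6


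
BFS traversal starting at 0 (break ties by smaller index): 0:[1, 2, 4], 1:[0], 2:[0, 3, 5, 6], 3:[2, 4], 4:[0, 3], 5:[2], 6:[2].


BFS queue: start with [0]
Visit order: [0, 1, 2, 4, 3, 5, 6]


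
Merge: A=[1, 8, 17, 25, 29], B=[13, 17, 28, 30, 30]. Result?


Compare heads, take smaller each step.
Merged: [1, 8, 13, 17, 17, 25, 28, 29, 30, 30]


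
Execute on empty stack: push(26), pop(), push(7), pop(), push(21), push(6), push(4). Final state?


push(26) -> [26]
pop() returns 26 -> []
push(7) -> [7]
pop() returns 7 -> []
push(21) -> [21]
push(6) -> [21, 6]
push(4) -> [21, 6, 4]
Final stack (bottom to top): [21, 6, 4]


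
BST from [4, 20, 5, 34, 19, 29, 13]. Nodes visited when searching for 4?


BST root = 4
Search for 4: compare at each node
Path: [4]


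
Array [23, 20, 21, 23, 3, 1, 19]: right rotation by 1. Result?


Right rotate by 1: [19, 23, 20, 21, 23, 3, 1]


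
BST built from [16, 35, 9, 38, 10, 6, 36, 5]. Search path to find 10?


BST root = 16
Search for 10: compare at each node
Path: [16, 9, 10]


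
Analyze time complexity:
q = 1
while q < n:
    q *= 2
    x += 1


Per nesting level: O(log n) = O(log n)
Complexity: O(log n)


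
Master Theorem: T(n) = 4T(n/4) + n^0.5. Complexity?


a=4, b=4, c=0.5. log_4(4)=1 > c=0.5. Case 1: O(n^log_b(a)) = O(n)
Complexity: O(n)


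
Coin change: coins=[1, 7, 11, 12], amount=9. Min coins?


dp[0]=0; dp[i]=1+min(dp[i-c] for c in coins)
...dp[4]=4, dp[5]=5, dp[6]=6, dp[7]=1, dp[8]=2, dp[9]=3
Minimum coins for 9 = 3


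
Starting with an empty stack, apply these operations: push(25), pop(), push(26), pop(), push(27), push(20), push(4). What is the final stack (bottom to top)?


push(25) -> [25]
pop() returns 25 -> []
push(26) -> [26]
pop() returns 26 -> []
push(27) -> [27]
push(20) -> [27, 20]
push(4) -> [27, 20, 4]
Final stack (bottom to top): [27, 20, 4]


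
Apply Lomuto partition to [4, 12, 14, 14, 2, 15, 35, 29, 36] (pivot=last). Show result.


Elements <= 36 go left of pivot.
Result: [4, 12, 14, 14, 2, 15, 35, 29, 36], pivot at index 8


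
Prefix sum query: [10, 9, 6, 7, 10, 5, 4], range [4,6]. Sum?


Prefix sums: [0, 10, 19, 25, 32, 42, 47, 51]
Sum[4..6] = prefix[7] - prefix[4] = 51 - 32 = 19


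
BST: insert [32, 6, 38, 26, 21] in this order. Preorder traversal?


Root = 32; build tree by BST insertion.
Preorder traversal: [32, 6, 26, 21, 38]


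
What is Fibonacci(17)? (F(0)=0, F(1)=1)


F(n)=F(n-1)+F(n-2)
...F(15)=610, F(16)=987, F(17)=1597


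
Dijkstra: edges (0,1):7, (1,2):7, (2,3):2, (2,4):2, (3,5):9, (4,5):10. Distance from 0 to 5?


Dijkstra from 0:
Distances: {0: 0, 1: 7, 2: 14, 3: 16, 4: 16, 5: 25}
Shortest distance to 5 = 25, path = [0, 1, 2, 3, 5]


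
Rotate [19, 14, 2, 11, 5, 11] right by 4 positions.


Right rotate by 4: [2, 11, 5, 11, 19, 14]


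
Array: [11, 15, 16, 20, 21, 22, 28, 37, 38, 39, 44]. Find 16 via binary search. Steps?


Search for 16:
[0,10] mid=5 arr[5]=22
[0,4] mid=2 arr[2]=16
Total: 2 comparisons


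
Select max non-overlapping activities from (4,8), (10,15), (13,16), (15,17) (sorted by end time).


Greedy: pick earliest-ending, then skip overlaps.
Selected (3 activities): [(4, 8), (10, 15), (15, 17)]


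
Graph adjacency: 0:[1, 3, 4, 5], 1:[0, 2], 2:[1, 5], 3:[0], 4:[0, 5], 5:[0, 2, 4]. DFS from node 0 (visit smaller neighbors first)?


DFS stack-based: start with [0]
Visit order: [0, 1, 2, 5, 4, 3]


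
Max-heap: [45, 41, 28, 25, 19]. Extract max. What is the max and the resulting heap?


Max = 45
Replace root with last, heapify down
Resulting heap: [41, 25, 28, 19]


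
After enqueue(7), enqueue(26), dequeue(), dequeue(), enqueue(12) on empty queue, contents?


enqueue(7) -> [7]
enqueue(26) -> [7, 26]
dequeue() returns 7 -> [26]
dequeue() returns 26 -> []
enqueue(12) -> [12]
Final queue (front to back): [12]


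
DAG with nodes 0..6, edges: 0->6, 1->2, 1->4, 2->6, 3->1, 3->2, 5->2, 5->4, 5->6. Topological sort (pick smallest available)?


Kahn's algorithm, process smallest node first
Order: [0, 3, 1, 5, 2, 4, 6]


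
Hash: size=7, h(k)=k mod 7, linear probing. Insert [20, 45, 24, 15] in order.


Insertions: 20->slot 6; 45->slot 3; 24->slot 4; 15->slot 1
Table: [None, 15, None, 45, 24, None, 20]


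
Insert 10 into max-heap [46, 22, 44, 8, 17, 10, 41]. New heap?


Append 10: [46, 22, 44, 8, 17, 10, 41, 10]
Bubble up: swap idx 7(10) with idx 3(8)
Result: [46, 22, 44, 10, 17, 10, 41, 8]


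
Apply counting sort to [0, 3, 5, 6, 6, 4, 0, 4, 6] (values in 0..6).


Count array: [2, 0, 0, 1, 2, 1, 3]
Reconstruct: [0, 0, 3, 4, 4, 5, 6, 6, 6]


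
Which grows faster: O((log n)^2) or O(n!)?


polylogarithmic grows slower than factorial
O((log n)^2) is asymptotically smaller; O(n!) grows faster


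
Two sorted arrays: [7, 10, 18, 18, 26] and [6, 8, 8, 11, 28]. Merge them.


Compare heads, take smaller each step.
Merged: [6, 7, 8, 8, 10, 11, 18, 18, 26, 28]


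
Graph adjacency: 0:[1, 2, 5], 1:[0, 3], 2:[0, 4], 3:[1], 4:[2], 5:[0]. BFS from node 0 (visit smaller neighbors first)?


BFS queue: start with [0]
Visit order: [0, 1, 2, 5, 3, 4]


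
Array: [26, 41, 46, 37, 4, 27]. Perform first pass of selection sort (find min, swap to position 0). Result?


After one pass: [4, 41, 46, 37, 26, 27]


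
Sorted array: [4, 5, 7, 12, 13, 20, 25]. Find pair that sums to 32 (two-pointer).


Two pointers: lo=0, hi=6
Found pair: (7, 25) summing to 32


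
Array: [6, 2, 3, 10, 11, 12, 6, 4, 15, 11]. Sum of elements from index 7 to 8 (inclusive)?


Prefix sums: [0, 6, 8, 11, 21, 32, 44, 50, 54, 69, 80]
Sum[7..8] = prefix[9] - prefix[7] = 69 - 50 = 19


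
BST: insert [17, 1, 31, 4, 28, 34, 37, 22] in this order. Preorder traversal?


Root = 17; build tree by BST insertion.
Preorder traversal: [17, 1, 4, 31, 28, 22, 34, 37]


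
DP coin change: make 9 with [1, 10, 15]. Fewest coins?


dp[0]=0; dp[i]=1+min(dp[i-c] for c in coins)
...dp[4]=4, dp[5]=5, dp[6]=6, dp[7]=7, dp[8]=8, dp[9]=9
Minimum coins for 9 = 9


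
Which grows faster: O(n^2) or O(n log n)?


linearithmic grows slower than quadratic
O(n log n) is asymptotically smaller; O(n^2) grows faster


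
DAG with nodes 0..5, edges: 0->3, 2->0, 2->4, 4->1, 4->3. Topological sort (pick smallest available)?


Kahn's algorithm, process smallest node first
Order: [2, 0, 4, 1, 3, 5]


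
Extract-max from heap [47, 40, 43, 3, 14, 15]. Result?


Max = 47
Replace root with last, heapify down
Resulting heap: [43, 40, 15, 3, 14]


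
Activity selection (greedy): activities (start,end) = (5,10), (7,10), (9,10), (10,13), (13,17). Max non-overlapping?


Greedy: pick earliest-ending, then skip overlaps.
Selected (3 activities): [(5, 10), (10, 13), (13, 17)]


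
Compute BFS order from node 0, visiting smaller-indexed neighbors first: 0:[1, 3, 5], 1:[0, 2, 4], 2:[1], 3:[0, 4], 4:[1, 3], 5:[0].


BFS queue: start with [0]
Visit order: [0, 1, 3, 5, 2, 4]


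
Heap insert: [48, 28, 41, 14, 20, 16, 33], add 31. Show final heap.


Append 31: [48, 28, 41, 14, 20, 16, 33, 31]
Bubble up: swap idx 7(31) with idx 3(14); swap idx 3(31) with idx 1(28)
Result: [48, 31, 41, 28, 20, 16, 33, 14]


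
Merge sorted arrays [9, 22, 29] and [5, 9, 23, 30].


Compare heads, take smaller each step.
Merged: [5, 9, 9, 22, 23, 29, 30]


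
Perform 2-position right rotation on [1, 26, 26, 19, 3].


Right rotate by 2: [19, 3, 1, 26, 26]


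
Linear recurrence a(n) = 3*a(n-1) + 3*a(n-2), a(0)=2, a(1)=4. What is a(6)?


Build bottom-up:
...a(4)=252, a(5)=954, a(6)=3*954+3*252=3618


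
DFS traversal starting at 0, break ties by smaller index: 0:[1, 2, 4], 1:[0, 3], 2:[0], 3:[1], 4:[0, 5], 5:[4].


DFS stack-based: start with [0]
Visit order: [0, 1, 3, 2, 4, 5]


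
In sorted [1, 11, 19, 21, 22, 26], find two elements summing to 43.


Two pointers: lo=0, hi=5
Found pair: (21, 22) summing to 43


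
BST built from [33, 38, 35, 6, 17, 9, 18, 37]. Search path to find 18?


BST root = 33
Search for 18: compare at each node
Path: [33, 6, 17, 18]


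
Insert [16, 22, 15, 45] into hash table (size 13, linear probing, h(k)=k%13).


Insertions: 16->slot 3; 22->slot 9; 15->slot 2; 45->slot 6
Table: [None, None, 15, 16, None, None, 45, None, None, 22, None, None, None]


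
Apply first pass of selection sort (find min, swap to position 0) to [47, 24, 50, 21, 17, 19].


After one pass: [17, 24, 50, 21, 47, 19]


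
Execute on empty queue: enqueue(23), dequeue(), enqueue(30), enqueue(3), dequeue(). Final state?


enqueue(23) -> [23]
dequeue() returns 23 -> []
enqueue(30) -> [30]
enqueue(3) -> [30, 3]
dequeue() returns 30 -> [3]
Final queue (front to back): [3]


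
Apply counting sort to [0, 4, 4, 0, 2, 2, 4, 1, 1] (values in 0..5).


Count array: [2, 2, 2, 0, 3, 0]
Reconstruct: [0, 0, 1, 1, 2, 2, 4, 4, 4]


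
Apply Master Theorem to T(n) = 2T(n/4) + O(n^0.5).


a=2, b=4, c=0.5. log_4(2)=0.5 = c=0.5. Case 2: O(n^c log n) = O(sqrt(n) log n)
Complexity: O(sqrt(n) log n)


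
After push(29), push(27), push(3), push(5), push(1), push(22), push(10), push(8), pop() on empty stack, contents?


push(29) -> [29]
push(27) -> [29, 27]
push(3) -> [29, 27, 3]
push(5) -> [29, 27, 3, 5]
push(1) -> [29, 27, 3, 5, 1]
push(22) -> [29, 27, 3, 5, 1, 22]
push(10) -> [29, 27, 3, 5, 1, 22, 10]
push(8) -> [29, 27, 3, 5, 1, 22, 10, 8]
pop() returns 8 -> [29, 27, 3, 5, 1, 22, 10]
Final stack (bottom to top): [29, 27, 3, 5, 1, 22, 10]


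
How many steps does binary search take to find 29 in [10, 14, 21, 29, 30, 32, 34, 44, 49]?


Search for 29:
[0,8] mid=4 arr[4]=30
[0,3] mid=1 arr[1]=14
[2,3] mid=2 arr[2]=21
[3,3] mid=3 arr[3]=29
Total: 4 comparisons


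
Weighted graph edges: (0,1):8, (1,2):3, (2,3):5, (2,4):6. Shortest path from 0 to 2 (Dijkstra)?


Dijkstra from 0:
Distances: {0: 0, 1: 8, 2: 11, 3: 16, 4: 17}
Shortest distance to 2 = 11, path = [0, 1, 2]


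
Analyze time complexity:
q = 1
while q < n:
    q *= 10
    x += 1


Per nesting level: O(log n) = O(log n)
Complexity: O(log n)


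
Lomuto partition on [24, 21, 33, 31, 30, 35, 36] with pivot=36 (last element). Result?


Elements <= 36 go left of pivot.
Result: [24, 21, 33, 31, 30, 35, 36], pivot at index 6


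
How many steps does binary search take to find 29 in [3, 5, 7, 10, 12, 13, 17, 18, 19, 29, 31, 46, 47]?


Search for 29:
[0,12] mid=6 arr[6]=17
[7,12] mid=9 arr[9]=29
Total: 2 comparisons


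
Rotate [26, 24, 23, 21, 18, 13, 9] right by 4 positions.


Right rotate by 4: [21, 18, 13, 9, 26, 24, 23]


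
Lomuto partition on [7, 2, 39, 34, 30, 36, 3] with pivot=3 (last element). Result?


Elements <= 3 go left of pivot.
Result: [2, 3, 39, 34, 30, 36, 7], pivot at index 1


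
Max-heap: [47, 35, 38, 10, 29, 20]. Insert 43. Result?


Append 43: [47, 35, 38, 10, 29, 20, 43]
Bubble up: swap idx 6(43) with idx 2(38)
Result: [47, 35, 43, 10, 29, 20, 38]


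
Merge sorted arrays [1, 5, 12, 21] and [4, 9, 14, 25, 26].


Compare heads, take smaller each step.
Merged: [1, 4, 5, 9, 12, 14, 21, 25, 26]


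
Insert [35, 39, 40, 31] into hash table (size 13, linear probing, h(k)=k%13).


Insertions: 35->slot 9; 39->slot 0; 40->slot 1; 31->slot 5
Table: [39, 40, None, None, None, 31, None, None, None, 35, None, None, None]


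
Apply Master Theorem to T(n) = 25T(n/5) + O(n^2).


a=25, b=5, c=2. log_5(25)=2 = c=2. Case 2: O(n^c log n) = O(n^2 log n)
Complexity: O(n^2 log n)


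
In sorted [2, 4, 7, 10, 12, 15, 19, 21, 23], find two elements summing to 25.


Two pointers: lo=0, hi=8
Found pair: (2, 23) summing to 25


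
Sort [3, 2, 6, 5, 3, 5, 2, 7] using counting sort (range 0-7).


Count array: [0, 0, 2, 2, 0, 2, 1, 1]
Reconstruct: [2, 2, 3, 3, 5, 5, 6, 7]


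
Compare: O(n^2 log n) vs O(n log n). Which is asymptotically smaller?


linearithmic grows slower than n^2 log n
O(n log n) is asymptotically smaller; O(n^2 log n) grows faster


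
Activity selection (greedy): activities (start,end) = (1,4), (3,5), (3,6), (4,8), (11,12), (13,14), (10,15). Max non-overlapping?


Greedy: pick earliest-ending, then skip overlaps.
Selected (4 activities): [(1, 4), (4, 8), (11, 12), (13, 14)]


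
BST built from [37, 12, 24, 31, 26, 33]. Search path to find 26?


BST root = 37
Search for 26: compare at each node
Path: [37, 12, 24, 31, 26]


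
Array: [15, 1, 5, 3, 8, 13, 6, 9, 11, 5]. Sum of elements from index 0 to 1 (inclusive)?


Prefix sums: [0, 15, 16, 21, 24, 32, 45, 51, 60, 71, 76]
Sum[0..1] = prefix[2] - prefix[0] = 16 - 0 = 16


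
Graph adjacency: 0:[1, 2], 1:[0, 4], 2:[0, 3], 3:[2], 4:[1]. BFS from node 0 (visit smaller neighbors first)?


BFS queue: start with [0]
Visit order: [0, 1, 2, 4, 3]


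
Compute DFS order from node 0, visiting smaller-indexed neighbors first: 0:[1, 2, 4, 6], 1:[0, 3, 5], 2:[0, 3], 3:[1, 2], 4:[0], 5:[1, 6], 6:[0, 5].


DFS stack-based: start with [0]
Visit order: [0, 1, 3, 2, 5, 6, 4]


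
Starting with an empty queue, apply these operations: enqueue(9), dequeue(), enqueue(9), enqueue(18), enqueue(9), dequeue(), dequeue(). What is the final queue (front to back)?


enqueue(9) -> [9]
dequeue() returns 9 -> []
enqueue(9) -> [9]
enqueue(18) -> [9, 18]
enqueue(9) -> [9, 18, 9]
dequeue() returns 9 -> [18, 9]
dequeue() returns 18 -> [9]
Final queue (front to back): [9]


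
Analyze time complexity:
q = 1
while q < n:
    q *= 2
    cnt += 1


Per nesting level: O(log n) = O(log n)
Complexity: O(log n)


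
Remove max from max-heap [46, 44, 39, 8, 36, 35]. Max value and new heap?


Max = 46
Replace root with last, heapify down
Resulting heap: [44, 36, 39, 8, 35]


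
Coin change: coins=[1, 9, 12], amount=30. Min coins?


dp[0]=0; dp[i]=1+min(dp[i-c] for c in coins)
...dp[25]=3, dp[26]=4, dp[27]=3, dp[28]=4, dp[29]=5, dp[30]=3
Minimum coins for 30 = 3


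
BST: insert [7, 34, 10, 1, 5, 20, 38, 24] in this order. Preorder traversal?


Root = 7; build tree by BST insertion.
Preorder traversal: [7, 1, 5, 34, 10, 20, 24, 38]


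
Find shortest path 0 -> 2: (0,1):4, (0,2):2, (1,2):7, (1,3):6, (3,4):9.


Dijkstra from 0:
Distances: {0: 0, 1: 4, 2: 2, 3: 10, 4: 19}
Shortest distance to 2 = 2, path = [0, 2]


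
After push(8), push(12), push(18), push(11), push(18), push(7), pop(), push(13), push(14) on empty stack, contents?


push(8) -> [8]
push(12) -> [8, 12]
push(18) -> [8, 12, 18]
push(11) -> [8, 12, 18, 11]
push(18) -> [8, 12, 18, 11, 18]
push(7) -> [8, 12, 18, 11, 18, 7]
pop() returns 7 -> [8, 12, 18, 11, 18]
push(13) -> [8, 12, 18, 11, 18, 13]
push(14) -> [8, 12, 18, 11, 18, 13, 14]
Final stack (bottom to top): [8, 12, 18, 11, 18, 13, 14]


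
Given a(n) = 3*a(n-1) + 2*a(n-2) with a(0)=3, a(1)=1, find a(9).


Build bottom-up:
...a(7)=4733, a(8)=16857, a(9)=3*16857+2*4733=60037


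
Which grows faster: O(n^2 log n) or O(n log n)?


linearithmic grows slower than n^2 log n
O(n log n) is asymptotically smaller; O(n^2 log n) grows faster


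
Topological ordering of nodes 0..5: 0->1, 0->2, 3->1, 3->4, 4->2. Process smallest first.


Kahn's algorithm, process smallest node first
Order: [0, 3, 1, 4, 2, 5]


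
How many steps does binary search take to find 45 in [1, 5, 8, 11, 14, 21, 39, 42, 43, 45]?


Search for 45:
[0,9] mid=4 arr[4]=14
[5,9] mid=7 arr[7]=42
[8,9] mid=8 arr[8]=43
[9,9] mid=9 arr[9]=45
Total: 4 comparisons


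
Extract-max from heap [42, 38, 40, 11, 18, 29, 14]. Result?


Max = 42
Replace root with last, heapify down
Resulting heap: [40, 38, 29, 11, 18, 14]


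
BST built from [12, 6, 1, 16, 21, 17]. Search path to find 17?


BST root = 12
Search for 17: compare at each node
Path: [12, 16, 21, 17]


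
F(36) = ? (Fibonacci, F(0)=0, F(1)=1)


F(n)=F(n-1)+F(n-2)
...F(34)=5702887, F(35)=9227465, F(36)=14930352


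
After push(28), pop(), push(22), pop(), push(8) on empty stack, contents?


push(28) -> [28]
pop() returns 28 -> []
push(22) -> [22]
pop() returns 22 -> []
push(8) -> [8]
Final stack (bottom to top): [8]


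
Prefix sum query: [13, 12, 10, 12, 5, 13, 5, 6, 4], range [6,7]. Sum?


Prefix sums: [0, 13, 25, 35, 47, 52, 65, 70, 76, 80]
Sum[6..7] = prefix[8] - prefix[6] = 76 - 65 = 11


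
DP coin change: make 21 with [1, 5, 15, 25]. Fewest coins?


dp[0]=0; dp[i]=1+min(dp[i-c] for c in coins)
...dp[16]=2, dp[17]=3, dp[18]=4, dp[19]=5, dp[20]=2, dp[21]=3
Minimum coins for 21 = 3


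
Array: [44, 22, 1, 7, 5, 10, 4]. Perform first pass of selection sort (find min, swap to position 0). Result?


After one pass: [1, 22, 44, 7, 5, 10, 4]


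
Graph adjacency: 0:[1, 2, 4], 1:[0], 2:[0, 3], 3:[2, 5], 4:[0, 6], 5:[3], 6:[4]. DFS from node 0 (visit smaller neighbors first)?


DFS stack-based: start with [0]
Visit order: [0, 1, 2, 3, 5, 4, 6]


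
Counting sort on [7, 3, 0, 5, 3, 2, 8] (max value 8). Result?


Count array: [1, 0, 1, 2, 0, 1, 0, 1, 1]
Reconstruct: [0, 2, 3, 3, 5, 7, 8]


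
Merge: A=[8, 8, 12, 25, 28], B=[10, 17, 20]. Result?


Compare heads, take smaller each step.
Merged: [8, 8, 10, 12, 17, 20, 25, 28]


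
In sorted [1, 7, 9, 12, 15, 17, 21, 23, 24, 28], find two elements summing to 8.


Two pointers: lo=0, hi=9
Found pair: (1, 7) summing to 8


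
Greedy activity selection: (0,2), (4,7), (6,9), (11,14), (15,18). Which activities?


Greedy: pick earliest-ending, then skip overlaps.
Selected (4 activities): [(0, 2), (4, 7), (11, 14), (15, 18)]


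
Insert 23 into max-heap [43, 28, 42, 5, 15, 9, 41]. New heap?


Append 23: [43, 28, 42, 5, 15, 9, 41, 23]
Bubble up: swap idx 7(23) with idx 3(5)
Result: [43, 28, 42, 23, 15, 9, 41, 5]


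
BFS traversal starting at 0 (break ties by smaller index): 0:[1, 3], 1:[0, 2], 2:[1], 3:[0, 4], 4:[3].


BFS queue: start with [0]
Visit order: [0, 1, 3, 2, 4]


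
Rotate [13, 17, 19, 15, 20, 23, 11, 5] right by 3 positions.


Right rotate by 3: [23, 11, 5, 13, 17, 19, 15, 20]


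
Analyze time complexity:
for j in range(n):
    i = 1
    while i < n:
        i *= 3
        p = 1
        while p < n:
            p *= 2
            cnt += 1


Per nesting level: O(n) * O(log n) * O(log n) = O(n (log n)^2)
Complexity: O(n (log n)^2)


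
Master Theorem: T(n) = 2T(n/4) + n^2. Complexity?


a=2, b=4, c=2. log_4(2)=0.5 < c=2. Case 3: O(n^c) = O(n^2)
Complexity: O(n^2)


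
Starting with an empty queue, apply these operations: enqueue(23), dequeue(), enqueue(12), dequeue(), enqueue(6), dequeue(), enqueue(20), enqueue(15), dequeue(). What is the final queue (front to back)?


enqueue(23) -> [23]
dequeue() returns 23 -> []
enqueue(12) -> [12]
dequeue() returns 12 -> []
enqueue(6) -> [6]
dequeue() returns 6 -> []
enqueue(20) -> [20]
enqueue(15) -> [20, 15]
dequeue() returns 20 -> [15]
Final queue (front to back): [15]


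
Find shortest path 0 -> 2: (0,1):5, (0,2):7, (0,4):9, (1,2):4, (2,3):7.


Dijkstra from 0:
Distances: {0: 0, 1: 5, 2: 7, 3: 14, 4: 9}
Shortest distance to 2 = 7, path = [0, 2]


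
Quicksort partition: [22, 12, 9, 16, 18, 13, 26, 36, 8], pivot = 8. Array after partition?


Elements <= 8 go left of pivot.
Result: [8, 12, 9, 16, 18, 13, 26, 36, 22], pivot at index 0


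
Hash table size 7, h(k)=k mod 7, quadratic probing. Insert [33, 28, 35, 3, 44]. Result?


Insertions: 33->slot 5; 28->slot 0; 35->slot 1; 3->slot 3; 44->slot 2
Table: [28, 35, 44, 3, None, 33, None]


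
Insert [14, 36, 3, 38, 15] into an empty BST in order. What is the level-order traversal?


Root = 14; build tree by BST insertion.
Level-Order traversal: [14, 3, 36, 15, 38]


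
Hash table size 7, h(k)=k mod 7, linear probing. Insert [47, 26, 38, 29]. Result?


Insertions: 47->slot 5; 26->slot 6; 38->slot 3; 29->slot 1
Table: [None, 29, None, 38, None, 47, 26]


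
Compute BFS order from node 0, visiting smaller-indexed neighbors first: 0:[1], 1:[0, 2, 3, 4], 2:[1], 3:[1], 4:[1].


BFS queue: start with [0]
Visit order: [0, 1, 2, 3, 4]


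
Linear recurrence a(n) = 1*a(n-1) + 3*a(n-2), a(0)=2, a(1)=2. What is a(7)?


Build bottom-up:
...a(5)=80, a(6)=194, a(7)=1*194+3*80=434


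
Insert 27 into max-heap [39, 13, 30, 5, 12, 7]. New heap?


Append 27: [39, 13, 30, 5, 12, 7, 27]
Bubble up: no swaps needed
Result: [39, 13, 30, 5, 12, 7, 27]


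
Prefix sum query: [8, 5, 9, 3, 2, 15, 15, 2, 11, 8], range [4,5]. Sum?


Prefix sums: [0, 8, 13, 22, 25, 27, 42, 57, 59, 70, 78]
Sum[4..5] = prefix[6] - prefix[4] = 42 - 25 = 17


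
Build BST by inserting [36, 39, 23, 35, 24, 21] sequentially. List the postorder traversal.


Root = 36; build tree by BST insertion.
Postorder traversal: [21, 24, 35, 23, 39, 36]


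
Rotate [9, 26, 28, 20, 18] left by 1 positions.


Left rotate by 1: [26, 28, 20, 18, 9]


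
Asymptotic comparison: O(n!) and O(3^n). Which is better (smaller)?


exponential (base 3) grows slower than factorial
O(3^n) is asymptotically smaller; O(n!) grows faster


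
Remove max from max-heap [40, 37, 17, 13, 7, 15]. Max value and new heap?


Max = 40
Replace root with last, heapify down
Resulting heap: [37, 15, 17, 13, 7]


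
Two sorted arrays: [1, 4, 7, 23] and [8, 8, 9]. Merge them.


Compare heads, take smaller each step.
Merged: [1, 4, 7, 8, 8, 9, 23]


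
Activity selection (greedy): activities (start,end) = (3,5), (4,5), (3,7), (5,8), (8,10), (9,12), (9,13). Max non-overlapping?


Greedy: pick earliest-ending, then skip overlaps.
Selected (3 activities): [(3, 5), (5, 8), (8, 10)]


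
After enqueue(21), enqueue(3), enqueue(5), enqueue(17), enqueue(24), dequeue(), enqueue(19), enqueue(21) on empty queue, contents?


enqueue(21) -> [21]
enqueue(3) -> [21, 3]
enqueue(5) -> [21, 3, 5]
enqueue(17) -> [21, 3, 5, 17]
enqueue(24) -> [21, 3, 5, 17, 24]
dequeue() returns 21 -> [3, 5, 17, 24]
enqueue(19) -> [3, 5, 17, 24, 19]
enqueue(21) -> [3, 5, 17, 24, 19, 21]
Final queue (front to back): [3, 5, 17, 24, 19, 21]


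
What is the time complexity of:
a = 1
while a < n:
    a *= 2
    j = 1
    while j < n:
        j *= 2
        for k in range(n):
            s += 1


Per nesting level: O(log n) * O(log n) * O(n) = O(n (log n)^2)
Complexity: O(n (log n)^2)


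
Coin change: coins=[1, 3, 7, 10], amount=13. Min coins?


dp[0]=0; dp[i]=1+min(dp[i-c] for c in coins)
...dp[8]=2, dp[9]=3, dp[10]=1, dp[11]=2, dp[12]=3, dp[13]=2
Minimum coins for 13 = 2


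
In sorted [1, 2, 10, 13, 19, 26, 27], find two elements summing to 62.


Two pointers: lo=0, hi=6
No pair sums to 62


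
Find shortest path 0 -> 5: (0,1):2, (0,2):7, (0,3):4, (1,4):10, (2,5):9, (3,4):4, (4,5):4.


Dijkstra from 0:
Distances: {0: 0, 1: 2, 2: 7, 3: 4, 4: 8, 5: 12}
Shortest distance to 5 = 12, path = [0, 3, 4, 5]


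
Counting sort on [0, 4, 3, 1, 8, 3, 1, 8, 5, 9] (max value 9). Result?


Count array: [1, 2, 0, 2, 1, 1, 0, 0, 2, 1]
Reconstruct: [0, 1, 1, 3, 3, 4, 5, 8, 8, 9]


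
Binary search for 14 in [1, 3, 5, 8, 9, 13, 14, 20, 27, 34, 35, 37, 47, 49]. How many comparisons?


Search for 14:
[0,13] mid=6 arr[6]=14
Total: 1 comparisons


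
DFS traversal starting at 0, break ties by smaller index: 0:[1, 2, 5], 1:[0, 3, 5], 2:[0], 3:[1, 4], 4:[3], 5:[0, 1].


DFS stack-based: start with [0]
Visit order: [0, 1, 3, 4, 5, 2]


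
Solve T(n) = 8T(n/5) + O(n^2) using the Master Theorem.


a=8, b=5, c=2. log_5(8)=1.292 < c=2. Case 3: O(n^c) = O(n^2)
Complexity: O(n^2)


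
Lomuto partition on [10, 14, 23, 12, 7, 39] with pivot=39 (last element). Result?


Elements <= 39 go left of pivot.
Result: [10, 14, 23, 12, 7, 39], pivot at index 5


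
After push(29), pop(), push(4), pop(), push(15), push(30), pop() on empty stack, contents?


push(29) -> [29]
pop() returns 29 -> []
push(4) -> [4]
pop() returns 4 -> []
push(15) -> [15]
push(30) -> [15, 30]
pop() returns 30 -> [15]
Final stack (bottom to top): [15]


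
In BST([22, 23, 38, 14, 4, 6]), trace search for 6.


BST root = 22
Search for 6: compare at each node
Path: [22, 14, 4, 6]


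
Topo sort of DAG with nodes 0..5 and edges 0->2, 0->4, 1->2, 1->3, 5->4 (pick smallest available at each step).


Kahn's algorithm, process smallest node first
Order: [0, 1, 2, 3, 5, 4]


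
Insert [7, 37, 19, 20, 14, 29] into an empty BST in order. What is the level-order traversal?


Root = 7; build tree by BST insertion.
Level-Order traversal: [7, 37, 19, 14, 20, 29]


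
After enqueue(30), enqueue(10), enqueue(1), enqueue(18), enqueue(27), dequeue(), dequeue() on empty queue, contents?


enqueue(30) -> [30]
enqueue(10) -> [30, 10]
enqueue(1) -> [30, 10, 1]
enqueue(18) -> [30, 10, 1, 18]
enqueue(27) -> [30, 10, 1, 18, 27]
dequeue() returns 30 -> [10, 1, 18, 27]
dequeue() returns 10 -> [1, 18, 27]
Final queue (front to back): [1, 18, 27]


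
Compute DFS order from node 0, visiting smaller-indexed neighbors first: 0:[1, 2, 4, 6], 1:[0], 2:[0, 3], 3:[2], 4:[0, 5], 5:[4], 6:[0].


DFS stack-based: start with [0]
Visit order: [0, 1, 2, 3, 4, 5, 6]


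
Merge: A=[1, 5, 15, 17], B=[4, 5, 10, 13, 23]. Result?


Compare heads, take smaller each step.
Merged: [1, 4, 5, 5, 10, 13, 15, 17, 23]


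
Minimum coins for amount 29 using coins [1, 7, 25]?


dp[0]=0; dp[i]=1+min(dp[i-c] for c in coins)
...dp[24]=6, dp[25]=1, dp[26]=2, dp[27]=3, dp[28]=4, dp[29]=5
Minimum coins for 29 = 5


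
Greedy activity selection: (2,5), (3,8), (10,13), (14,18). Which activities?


Greedy: pick earliest-ending, then skip overlaps.
Selected (3 activities): [(2, 5), (10, 13), (14, 18)]


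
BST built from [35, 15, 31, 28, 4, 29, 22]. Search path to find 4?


BST root = 35
Search for 4: compare at each node
Path: [35, 15, 4]


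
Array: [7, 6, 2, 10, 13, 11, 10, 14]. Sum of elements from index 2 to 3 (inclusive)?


Prefix sums: [0, 7, 13, 15, 25, 38, 49, 59, 73]
Sum[2..3] = prefix[4] - prefix[2] = 25 - 13 = 12


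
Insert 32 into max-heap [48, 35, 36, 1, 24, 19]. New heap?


Append 32: [48, 35, 36, 1, 24, 19, 32]
Bubble up: no swaps needed
Result: [48, 35, 36, 1, 24, 19, 32]


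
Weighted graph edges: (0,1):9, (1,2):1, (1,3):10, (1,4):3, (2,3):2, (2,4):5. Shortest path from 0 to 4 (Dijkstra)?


Dijkstra from 0:
Distances: {0: 0, 1: 9, 2: 10, 3: 12, 4: 12}
Shortest distance to 4 = 12, path = [0, 1, 4]


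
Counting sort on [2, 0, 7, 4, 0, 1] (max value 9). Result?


Count array: [2, 1, 1, 0, 1, 0, 0, 1, 0, 0]
Reconstruct: [0, 0, 1, 2, 4, 7]


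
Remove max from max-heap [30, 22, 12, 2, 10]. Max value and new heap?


Max = 30
Replace root with last, heapify down
Resulting heap: [22, 10, 12, 2]


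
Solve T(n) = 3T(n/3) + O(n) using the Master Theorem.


a=3, b=3, c=1. log_3(3)=1 = c=1. Case 2: O(n^c log n) = O(n log n)
Complexity: O(n log n)


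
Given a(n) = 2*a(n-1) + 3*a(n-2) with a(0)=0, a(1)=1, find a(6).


Build bottom-up:
...a(4)=20, a(5)=61, a(6)=2*61+3*20=182


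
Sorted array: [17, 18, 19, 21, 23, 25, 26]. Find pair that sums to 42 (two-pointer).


Two pointers: lo=0, hi=6
Found pair: (17, 25) summing to 42


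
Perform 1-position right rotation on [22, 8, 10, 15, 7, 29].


Right rotate by 1: [29, 22, 8, 10, 15, 7]


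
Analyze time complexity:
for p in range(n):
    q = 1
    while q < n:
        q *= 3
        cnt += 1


Per nesting level: O(n) * O(log n) = O(n log n)
Complexity: O(n log n)


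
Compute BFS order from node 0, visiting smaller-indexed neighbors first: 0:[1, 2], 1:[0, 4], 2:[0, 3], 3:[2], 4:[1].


BFS queue: start with [0]
Visit order: [0, 1, 2, 4, 3]


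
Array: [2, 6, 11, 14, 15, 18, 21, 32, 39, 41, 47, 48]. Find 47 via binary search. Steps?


Search for 47:
[0,11] mid=5 arr[5]=18
[6,11] mid=8 arr[8]=39
[9,11] mid=10 arr[10]=47
Total: 3 comparisons


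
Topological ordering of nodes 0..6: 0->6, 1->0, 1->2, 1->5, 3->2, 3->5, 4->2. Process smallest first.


Kahn's algorithm, process smallest node first
Order: [1, 0, 3, 4, 2, 5, 6]


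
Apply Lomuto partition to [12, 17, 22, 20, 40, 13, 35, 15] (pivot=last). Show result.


Elements <= 15 go left of pivot.
Result: [12, 13, 15, 20, 40, 17, 35, 22], pivot at index 2


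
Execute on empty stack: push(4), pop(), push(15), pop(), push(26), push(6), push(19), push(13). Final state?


push(4) -> [4]
pop() returns 4 -> []
push(15) -> [15]
pop() returns 15 -> []
push(26) -> [26]
push(6) -> [26, 6]
push(19) -> [26, 6, 19]
push(13) -> [26, 6, 19, 13]
Final stack (bottom to top): [26, 6, 19, 13]


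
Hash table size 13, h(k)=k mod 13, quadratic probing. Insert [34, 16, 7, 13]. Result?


Insertions: 34->slot 8; 16->slot 3; 7->slot 7; 13->slot 0
Table: [13, None, None, 16, None, None, None, 7, 34, None, None, None, None]


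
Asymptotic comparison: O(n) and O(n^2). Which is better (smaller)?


linear grows slower than quadratic
O(n) is asymptotically smaller; O(n^2) grows faster


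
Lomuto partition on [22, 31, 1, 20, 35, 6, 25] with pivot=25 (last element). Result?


Elements <= 25 go left of pivot.
Result: [22, 1, 20, 6, 25, 31, 35], pivot at index 4


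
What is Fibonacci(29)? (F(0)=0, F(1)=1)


F(n)=F(n-1)+F(n-2)
...F(27)=196418, F(28)=317811, F(29)=514229


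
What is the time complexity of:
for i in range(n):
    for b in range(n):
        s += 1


Per nesting level: O(n) * O(n) = O(n^2)
Complexity: O(n^2)


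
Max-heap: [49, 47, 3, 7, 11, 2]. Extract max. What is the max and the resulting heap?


Max = 49
Replace root with last, heapify down
Resulting heap: [47, 11, 3, 7, 2]


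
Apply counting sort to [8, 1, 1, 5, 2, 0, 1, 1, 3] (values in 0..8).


Count array: [1, 4, 1, 1, 0, 1, 0, 0, 1]
Reconstruct: [0, 1, 1, 1, 1, 2, 3, 5, 8]


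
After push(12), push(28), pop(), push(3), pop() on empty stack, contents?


push(12) -> [12]
push(28) -> [12, 28]
pop() returns 28 -> [12]
push(3) -> [12, 3]
pop() returns 3 -> [12]
Final stack (bottom to top): [12]


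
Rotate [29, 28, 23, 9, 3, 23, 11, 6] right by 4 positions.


Right rotate by 4: [3, 23, 11, 6, 29, 28, 23, 9]


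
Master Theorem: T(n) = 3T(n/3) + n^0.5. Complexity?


a=3, b=3, c=0.5. log_3(3)=1 > c=0.5. Case 1: O(n^log_b(a)) = O(n)
Complexity: O(n)
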